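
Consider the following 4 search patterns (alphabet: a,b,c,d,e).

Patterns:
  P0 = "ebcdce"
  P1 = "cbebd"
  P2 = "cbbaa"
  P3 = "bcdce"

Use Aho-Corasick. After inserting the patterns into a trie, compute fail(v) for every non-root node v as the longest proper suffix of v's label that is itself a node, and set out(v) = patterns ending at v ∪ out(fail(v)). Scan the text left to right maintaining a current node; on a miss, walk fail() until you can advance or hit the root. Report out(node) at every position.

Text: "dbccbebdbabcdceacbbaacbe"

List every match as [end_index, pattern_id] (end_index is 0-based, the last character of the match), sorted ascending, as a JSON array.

Build automaton:
Trie (insert patterns):
  n0 'ε': b→15 c→7 e→1
  n1 'e': b→2
  n2 'eb': c→3
  n3 'ebc': d→4
  n4 'ebcd': c→5
  n5 'ebcdc': e→6
  n6 'ebcdce': ·  ←P0
  n7 'c': b→8
  n8 'cb': b→12 e→9
  n9 'cbe': b→10
  n10 'cbeb': d→11
  n11 'cbebd': ·  ←P1
  n12 'cbb': a→13
  n13 'cbba': a→14
  n14 'cbbaa': ·  ←P2
  n15 'b': c→16
  n16 'bc': d→17
  n17 'bcd': c→18
  n18 'bcdc': e→19
  n19 'bcdce': ·  ←P3

BFS fail/out derivation:
  fail(1) 'e': from fail(0)=0 chase 'e': 0 ⇒ 0;  out=∅∪out(0)=∅
  fail(7) 'c': from fail(0)=0 chase 'c': 0 ⇒ 0;  out=∅∪out(0)=∅
  fail(15) 'b': from fail(0)=0 chase 'b': 0 ⇒ 0;  out=∅∪out(0)=∅
  fail(2) 'eb': from fail(1)=0 chase 'b': 0 ⇒ 15;  out=∅∪out(15)=∅
  fail(8) 'cb': from fail(7)=0 chase 'b': 0 ⇒ 15;  out=∅∪out(15)=∅
  fail(16) 'bc': from fail(15)=0 chase 'c': 0 ⇒ 7;  out=∅∪out(7)=∅
  fail(3) 'ebc': from fail(2)=15 chase 'c': 15 ⇒ 16;  out=∅∪out(16)=∅
  fail(9) 'cbe': from fail(8)=15 chase 'e': 15→0 ⇒ 1;  out=∅∪out(1)=∅
  fail(12) 'cbb': from fail(8)=15 chase 'b': 15→0 ⇒ 15;  out=∅∪out(15)=∅
  fail(17) 'bcd': from fail(16)=7 chase 'd': 7→0 ⇒ 0;  out=∅∪out(0)=∅
  fail(4) 'ebcd': from fail(3)=16 chase 'd': 16 ⇒ 17;  out=∅∪out(17)=∅
  fail(10) 'cbeb': from fail(9)=1 chase 'b': 1 ⇒ 2;  out=∅∪out(2)=∅
  fail(13) 'cbba': from fail(12)=15 chase 'a': 15→0 ⇒ 0;  out=∅∪out(0)=∅
  fail(18) 'bcdc': from fail(17)=0 chase 'c': 0 ⇒ 7;  out=∅∪out(7)=∅
  fail(5) 'ebcdc': from fail(4)=17 chase 'c': 17 ⇒ 18;  out=∅∪out(18)=∅
  fail(11) 'cbebd': from fail(10)=2 chase 'd': 2→15→0 ⇒ 0;  out={1}∪out(0)={1}
  fail(14) 'cbbaa': from fail(13)=0 chase 'a': 0 ⇒ 0;  out={2}∪out(0)={2}
  fail(19) 'bcdce': from fail(18)=7 chase 'e': 7→0 ⇒ 1;  out={3}∪out(1)={3}
  fail(6) 'ebcdce': from fail(5)=18 chase 'e': 18 ⇒ 19;  out={0}∪out(19)={0,3}

Scan:
i=0 'd': node 0→0
i=1 'b': node 0→15
i=2 'c': node 15→16
i=3 'c': node 16→7 (fail-walked)
i=4 'b': node 7→8
i=5 'e': node 8→9
i=6 'b': node 9→10
i=7 'd': node 10→11  → match P1@[3:7]
i=8 'b': node 11→15 (fail-walked)
i=9 'a': node 15→0 (fail-walked)
i=10 'b': node 0→15
i=11 'c': node 15→16
i=12 'd': node 16→17
i=13 'c': node 17→18
i=14 'e': node 18→19  → match P3@[10:14]
i=15 'a': node 19→0 (fail-walked)
i=16 'c': node 0→7
i=17 'b': node 7→8
i=18 'b': node 8→12
i=19 'a': node 12→13
i=20 'a': node 13→14  → match P2@[16:20]
i=21 'c': node 14→7 (fail-walked)
i=22 'b': node 7→8
i=23 'e': node 8→9

Matches: [[7,1],[14,3],[20,2]]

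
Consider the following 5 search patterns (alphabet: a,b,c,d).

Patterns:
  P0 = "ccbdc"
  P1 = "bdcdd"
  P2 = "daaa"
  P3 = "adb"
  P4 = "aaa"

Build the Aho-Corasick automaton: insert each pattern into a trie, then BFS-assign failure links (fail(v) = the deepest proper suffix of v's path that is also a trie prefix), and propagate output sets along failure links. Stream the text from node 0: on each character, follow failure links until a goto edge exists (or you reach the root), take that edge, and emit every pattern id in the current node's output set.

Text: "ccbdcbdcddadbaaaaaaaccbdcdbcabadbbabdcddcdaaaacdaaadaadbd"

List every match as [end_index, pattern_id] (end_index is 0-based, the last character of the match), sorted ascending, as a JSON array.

Build:
Trie nodes:
  n0 'ε': a→15 b→6 c→1 d→11
  n1 'c': c→2
  n2 'cc': b→3
  n3 'ccb': d→4
  n4 'ccbd': c→5
  n5 'ccbdc': ·  [P0 ends]
  n6 'b': d→7
  n7 'bd': c→8
  n8 'bdc': d→9
  n9 'bdcd': d→10
  n10 'bdcdd': ·  [P1 ends]
  n11 'd': a→12
  n12 'da': a→13
  n13 'daa': a→14
  n14 'daaa': ·  [P2 ends]
  n15 'a': a→18 d→16
  n16 'ad': b→17
  n17 'adb': ·  [P3 ends]
  n18 'aa': a→19
  n19 'aaa': ·  [P4 ends]

BFS fail/out derivation:
  fail(1) 'c': from fail(0)=0 chase 'c': 0 ⇒ 0;  out=∅∪out(0)=∅
  fail(6) 'b': from fail(0)=0 chase 'b': 0 ⇒ 0;  out=∅∪out(0)=∅
  fail(11) 'd': from fail(0)=0 chase 'd': 0 ⇒ 0;  out=∅∪out(0)=∅
  fail(15) 'a': from fail(0)=0 chase 'a': 0 ⇒ 0;  out=∅∪out(0)=∅
  fail(2) 'cc': from fail(1)=0 chase 'c': 0 ⇒ 1;  out=∅∪out(1)=∅
  fail(7) 'bd': from fail(6)=0 chase 'd': 0 ⇒ 11;  out=∅∪out(11)=∅
  fail(12) 'da': from fail(11)=0 chase 'a': 0 ⇒ 15;  out=∅∪out(15)=∅
  fail(16) 'ad': from fail(15)=0 chase 'd': 0 ⇒ 11;  out=∅∪out(11)=∅
  fail(18) 'aa': from fail(15)=0 chase 'a': 0 ⇒ 15;  out=∅∪out(15)=∅
  fail(3) 'ccb': from fail(2)=1 chase 'b': 1→0 ⇒ 6;  out=∅∪out(6)=∅
  fail(8) 'bdc': from fail(7)=11 chase 'c': 11→0 ⇒ 1;  out=∅∪out(1)=∅
  fail(13) 'daa': from fail(12)=15 chase 'a': 15 ⇒ 18;  out=∅∪out(18)=∅
  fail(17) 'adb': from fail(16)=11 chase 'b': 11→0 ⇒ 6;  out={3}∪out(6)={3}
  fail(19) 'aaa': from fail(18)=15 chase 'a': 15 ⇒ 18;  out={4}∪out(18)={4}
  fail(4) 'ccbd': from fail(3)=6 chase 'd': 6 ⇒ 7;  out=∅∪out(7)=∅
  fail(9) 'bdcd': from fail(8)=1 chase 'd': 1→0 ⇒ 11;  out=∅∪out(11)=∅
  fail(14) 'daaa': from fail(13)=18 chase 'a': 18 ⇒ 19;  out={2}∪out(19)={2,4}
  fail(5) 'ccbdc': from fail(4)=7 chase 'c': 7 ⇒ 8;  out={0}∪out(8)={0}
  fail(10) 'bdcdd': from fail(9)=11 chase 'd': 11→0 ⇒ 11;  out={1}∪out(11)={1}

Text stream:
[0] read 'c'  n0⇒n1
[1] read 'c'  n1⇒n2
[2] read 'b'  n2⇒n3
[3] read 'd'  n3⇒n4
[4] read 'c'  n4⇒n5  → match P0@[0:4]
[5] read 'b'  n5⇒n6 (fail-walked)
[6] read 'd'  n6⇒n7
[7] read 'c'  n7⇒n8
[8] read 'd'  n8⇒n9
[9] read 'd'  n9⇒n10  → match P1@[5:9]
[10] read 'a'  n10⇒n12 (fail-walked)
[11] read 'd'  n12⇒n16 (fail-walked)
[12] read 'b'  n16⇒n17  → match P3@[10:12]
[13] read 'a'  n17⇒n15 (fail-walked)
[14] read 'a'  n15⇒n18
[15] read 'a'  n18⇒n19  → match P4@[13:15]
[16] read 'a'  n19⇒n19 (fail-walked)  → match P4@[14:16]
[17] read 'a'  n19⇒n19 (fail-walked)  → match P4@[15:17]
[18] read 'a'  n19⇒n19 (fail-walked)  → match P4@[16:18]
[19] read 'a'  n19⇒n19 (fail-walked)  → match P4@[17:19]
[20] read 'c'  n19⇒n1 (fail-walked)
[21] read 'c'  n1⇒n2
[22] read 'b'  n2⇒n3
[23] read 'd'  n3⇒n4
[24] read 'c'  n4⇒n5  → match P0@[20:24]
[25] read 'd'  n5⇒n9 (fail-walked)
[26] read 'b'  n9⇒n6 (fail-walked)
[27] read 'c'  n6⇒n1 (fail-walked)
[28] read 'a'  n1⇒n15 (fail-walked)
[29] read 'b'  n15⇒n6 (fail-walked)
[30] read 'a'  n6⇒n15 (fail-walked)
[31] read 'd'  n15⇒n16
[32] read 'b'  n16⇒n17  → match P3@[30:32]
[33] read 'b'  n17⇒n6 (fail-walked)
[34] read 'a'  n6⇒n15 (fail-walked)
[35] read 'b'  n15⇒n6 (fail-walked)
[36] read 'd'  n6⇒n7
[37] read 'c'  n7⇒n8
[38] read 'd'  n8⇒n9
[39] read 'd'  n9⇒n10  → match P1@[35:39]
[40] read 'c'  n10⇒n1 (fail-walked)
[41] read 'd'  n1⇒n11 (fail-walked)
[42] read 'a'  n11⇒n12
[43] read 'a'  n12⇒n13
[44] read 'a'  n13⇒n14  → match P2@[41:44],P4@[42:44]
[45] read 'a'  n14⇒n19 (fail-walked)  → match P4@[43:45]
[46] read 'c'  n19⇒n1 (fail-walked)
[47] read 'd'  n1⇒n11 (fail-walked)
[48] read 'a'  n11⇒n12
[49] read 'a'  n12⇒n13
[50] read 'a'  n13⇒n14  → match P2@[47:50],P4@[48:50]
[51] read 'd'  n14⇒n16 (fail-walked)
[52] read 'a'  n16⇒n12 (fail-walked)
[53] read 'a'  n12⇒n13
[54] read 'd'  n13⇒n16 (fail-walked)
[55] read 'b'  n16⇒n17  → match P3@[53:55]
[56] read 'd'  n17⇒n7 (fail-walked)

Result: [[4,0],[9,1],[12,3],[15,4],[16,4],[17,4],[18,4],[19,4],[24,0],[32,3],[39,1],[44,2],[44,4],[45,4],[50,2],[50,4],[55,3]]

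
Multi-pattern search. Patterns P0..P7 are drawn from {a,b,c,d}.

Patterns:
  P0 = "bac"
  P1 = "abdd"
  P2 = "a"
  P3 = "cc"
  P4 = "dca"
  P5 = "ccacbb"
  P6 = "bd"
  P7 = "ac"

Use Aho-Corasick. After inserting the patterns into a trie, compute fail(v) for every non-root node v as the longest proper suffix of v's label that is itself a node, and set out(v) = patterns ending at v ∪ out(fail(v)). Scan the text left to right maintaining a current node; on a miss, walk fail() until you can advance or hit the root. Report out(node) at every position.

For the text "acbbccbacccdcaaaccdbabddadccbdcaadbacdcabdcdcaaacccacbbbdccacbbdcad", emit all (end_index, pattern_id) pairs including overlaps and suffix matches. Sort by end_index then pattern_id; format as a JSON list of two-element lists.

Construct AC machine:
Trie nodes:
  n0 'ε': a→4 b→1 c→8 d→10
  n1 'b': a→2 d→17
  n2 'ba': c→3
  n3 'bac': ·  [P0 ends]
  n4 'a': b→5 c→18  [P2 ends]
  n5 'ab': d→6
  n6 'abd': d→7
  n7 'abdd': ·  [P1 ends]
  n8 'c': c→9
  n9 'cc': a→13  [P3 ends]
  n10 'd': c→11
  n11 'dc': a→12
  n12 'dca': ·  [P4 ends]
  n13 'cca': c→14
  n14 'ccac': b→15
  n15 'ccacb': b→16
  n16 'ccacbb': ·  [P5 ends]
  n17 'bd': ·  [P6 ends]
  n18 'ac': ·  [P7 ends]

Failure links (BFS by depth):
  n1('b'): parent n0 fail=0; on 'b' 0 → fail=0;  out ∅∪∅=∅
  n4('a'): parent n0 fail=0; on 'a' 0 → fail=0;  out {2}∪∅={2}
  n8('c'): parent n0 fail=0; on 'c' 0 → fail=0;  out ∅∪∅=∅
  n10('d'): parent n0 fail=0; on 'd' 0 → fail=0;  out ∅∪∅=∅
  n2('ba'): parent n1 fail=0; on 'a' 0 → fail=4;  out ∅∪{2}={2}
  n5('ab'): parent n4 fail=0; on 'b' 0 → fail=1;  out ∅∪∅=∅
  n9('cc'): parent n8 fail=0; on 'c' 0 → fail=8;  out {3}∪∅={3}
  n11('dc'): parent n10 fail=0; on 'c' 0 → fail=8;  out ∅∪∅=∅
  n17('bd'): parent n1 fail=0; on 'd' 0 → fail=10;  out {6}∪∅={6}
  n18('ac'): parent n4 fail=0; on 'c' 0 → fail=8;  out {7}∪∅={7}
  n3('bac'): parent n2 fail=4; on 'c' 4 → fail=18;  out {0}∪{7}={0,7}
  n6('abd'): parent n5 fail=1; on 'd' 1 → fail=17;  out ∅∪{6}={6}
  n12('dca'): parent n11 fail=8; on 'a' 8→0 → fail=4;  out {4}∪{2}={2,4}
  n13('cca'): parent n9 fail=8; on 'a' 8→0 → fail=4;  out ∅∪{2}={2}
  n7('abdd'): parent n6 fail=17; on 'd' 17→10→0 → fail=10;  out {1}∪∅={1}
  n14('ccac'): parent n13 fail=4; on 'c' 4 → fail=18;  out ∅∪{7}={7}
  n15('ccacb'): parent n14 fail=18; on 'b' 18→8→0 → fail=1;  out ∅∪∅=∅
  n16('ccacbb'): parent n15 fail=1; on 'b' 1→0 → fail=1;  out {5}∪∅={5}

Run:
i=0 'a': node 0→4  emit P2@[0:0]
i=1 'c': node 4→18  emit P7@[0:1]
i=2 'b': node 18→1 (via fail)
i=3 'b': node 1→1 (via fail)
i=4 'c': node 1→8 (via fail)
i=5 'c': node 8→9  emit P3@[4:5]
i=6 'b': node 9→1 (via fail)
i=7 'a': node 1→2  emit P2@[7:7]
i=8 'c': node 2→3  emit P0@[6:8],P7@[7:8]
i=9 'c': node 3→9 (via fail)  emit P3@[8:9]
i=10 'c': node 9→9 (via fail)  emit P3@[9:10]
i=11 'd': node 9→10 (via fail)
i=12 'c': node 10→11
i=13 'a': node 11→12  emit P2@[13:13],P4@[11:13]
i=14 'a': node 12→4 (via fail)  emit P2@[14:14]
i=15 'a': node 4→4 (via fail)  emit P2@[15:15]
i=16 'c': node 4→18  emit P7@[15:16]
i=17 'c': node 18→9 (via fail)  emit P3@[16:17]
i=18 'd': node 9→10 (via fail)
i=19 'b': node 10→1 (via fail)
i=20 'a': node 1→2  emit P2@[20:20]
i=21 'b': node 2→5 (via fail)
i=22 'd': node 5→6  emit P6@[21:22]
i=23 'd': node 6→7  emit P1@[20:23]
i=24 'a': node 7→4 (via fail)  emit P2@[24:24]
i=25 'd': node 4→10 (via fail)
i=26 'c': node 10→11
i=27 'c': node 11→9 (via fail)  emit P3@[26:27]
i=28 'b': node 9→1 (via fail)
i=29 'd': node 1→17  emit P6@[28:29]
i=30 'c': node 17→11 (via fail)
i=31 'a': node 11→12  emit P2@[31:31],P4@[29:31]
i=32 'a': node 12→4 (via fail)  emit P2@[32:32]
i=33 'd': node 4→10 (via fail)
i=34 'b': node 10→1 (via fail)
i=35 'a': node 1→2  emit P2@[35:35]
i=36 'c': node 2→3  emit P0@[34:36],P7@[35:36]
i=37 'd': node 3→10 (via fail)
i=38 'c': node 10→11
i=39 'a': node 11→12  emit P2@[39:39],P4@[37:39]
i=40 'b': node 12→5 (via fail)
i=41 'd': node 5→6  emit P6@[40:41]
i=42 'c': node 6→11 (via fail)
i=43 'd': node 11→10 (via fail)
i=44 'c': node 10→11
i=45 'a': node 11→12  emit P2@[45:45],P4@[43:45]
i=46 'a': node 12→4 (via fail)  emit P2@[46:46]
i=47 'a': node 4→4 (via fail)  emit P2@[47:47]
i=48 'c': node 4→18  emit P7@[47:48]
i=49 'c': node 18→9 (via fail)  emit P3@[48:49]
i=50 'c': node 9→9 (via fail)  emit P3@[49:50]
i=51 'a': node 9→13  emit P2@[51:51]
i=52 'c': node 13→14  emit P7@[51:52]
i=53 'b': node 14→15
i=54 'b': node 15→16  emit P5@[49:54]
i=55 'b': node 16→1 (via fail)
i=56 'd': node 1→17  emit P6@[55:56]
i=57 'c': node 17→11 (via fail)
i=58 'c': node 11→9 (via fail)  emit P3@[57:58]
i=59 'a': node 9→13  emit P2@[59:59]
i=60 'c': node 13→14  emit P7@[59:60]
i=61 'b': node 14→15
i=62 'b': node 15→16  emit P5@[57:62]
i=63 'd': node 16→17 (via fail)  emit P6@[62:63]
i=64 'c': node 17→11 (via fail)
i=65 'a': node 11→12  emit P2@[65:65],P4@[63:65]
i=66 'd': node 12→10 (via fail)

Result: [[0,2],[1,7],[5,3],[7,2],[8,0],[8,7],[9,3],[10,3],[13,2],[13,4],[14,2],[15,2],[16,7],[17,3],[20,2],[22,6],[23,1],[24,2],[27,3],[29,6],[31,2],[31,4],[32,2],[35,2],[36,0],[36,7],[39,2],[39,4],[41,6],[45,2],[45,4],[46,2],[47,2],[48,7],[49,3],[50,3],[51,2],[52,7],[54,5],[56,6],[58,3],[59,2],[60,7],[62,5],[63,6],[65,2],[65,4]]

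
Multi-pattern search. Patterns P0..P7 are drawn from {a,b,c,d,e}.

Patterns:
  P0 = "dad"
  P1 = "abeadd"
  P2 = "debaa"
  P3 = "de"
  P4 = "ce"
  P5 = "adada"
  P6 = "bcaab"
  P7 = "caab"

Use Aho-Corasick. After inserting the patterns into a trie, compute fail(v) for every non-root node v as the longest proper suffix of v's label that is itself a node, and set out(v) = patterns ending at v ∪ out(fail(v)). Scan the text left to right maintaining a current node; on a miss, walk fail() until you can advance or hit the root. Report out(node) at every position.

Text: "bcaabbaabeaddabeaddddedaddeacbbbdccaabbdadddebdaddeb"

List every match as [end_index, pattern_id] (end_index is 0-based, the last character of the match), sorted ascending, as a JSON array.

Construct AC machine:
Trie (insert patterns):
  n0 'ε': a→4 b→20 c→14 d→1
  n1 'd': a→2 e→10
  n2 'da': d→3
  n3 'dad': ·  ←P0
  n4 'a': b→5 d→16
  n5 'ab': e→6
  n6 'abe': a→7
  n7 'abea': d→8
  n8 'abead': d→9
  n9 'abeadd': ·  ←P1
  n10 'de': b→11  ←P3
  n11 'deb': a→12
  n12 'deba': a→13
  n13 'debaa': ·  ←P2
  n14 'c': a→25 e→15
  n15 'ce': ·  ←P4
  n16 'ad': a→17
  n17 'ada': d→18
  n18 'adad': a→19
  n19 'adada': ·  ←P5
  n20 'b': c→21
  n21 'bc': a→22
  n22 'bca': a→23
  n23 'bcaa': b→24
  n24 'bcaab': ·  ←P6
  n25 'ca': a→26
  n26 'caa': b→27
  n27 'caab': ·  ←P7

BFS fail/out derivation:
  n1('d'): parent n0 fail=0; on 'd' 0 → fail=0;  out ∅∪∅=∅
  n4('a'): parent n0 fail=0; on 'a' 0 → fail=0;  out ∅∪∅=∅
  n14('c'): parent n0 fail=0; on 'c' 0 → fail=0;  out ∅∪∅=∅
  n20('b'): parent n0 fail=0; on 'b' 0 → fail=0;  out ∅∪∅=∅
  n2('da'): parent n1 fail=0; on 'a' 0 → fail=4;  out ∅∪∅=∅
  n5('ab'): parent n4 fail=0; on 'b' 0 → fail=20;  out ∅∪∅=∅
  n10('de'): parent n1 fail=0; on 'e' 0 → fail=0;  out {3}∪∅={3}
  n15('ce'): parent n14 fail=0; on 'e' 0 → fail=0;  out {4}∪∅={4}
  n16('ad'): parent n4 fail=0; on 'd' 0 → fail=1;  out ∅∪∅=∅
  n21('bc'): parent n20 fail=0; on 'c' 0 → fail=14;  out ∅∪∅=∅
  n25('ca'): parent n14 fail=0; on 'a' 0 → fail=4;  out ∅∪∅=∅
  n3('dad'): parent n2 fail=4; on 'd' 4 → fail=16;  out {0}∪∅={0}
  n6('abe'): parent n5 fail=20; on 'e' 20→0 → fail=0;  out ∅∪∅=∅
  n11('deb'): parent n10 fail=0; on 'b' 0 → fail=20;  out ∅∪∅=∅
  n17('ada'): parent n16 fail=1; on 'a' 1 → fail=2;  out ∅∪∅=∅
  n22('bca'): parent n21 fail=14; on 'a' 14 → fail=25;  out ∅∪∅=∅
  n26('caa'): parent n25 fail=4; on 'a' 4→0 → fail=4;  out ∅∪∅=∅
  n7('abea'): parent n6 fail=0; on 'a' 0 → fail=4;  out ∅∪∅=∅
  n12('deba'): parent n11 fail=20; on 'a' 20→0 → fail=4;  out ∅∪∅=∅
  n18('adad'): parent n17 fail=2; on 'd' 2 → fail=3;  out ∅∪{0}={0}
  n23('bcaa'): parent n22 fail=25; on 'a' 25 → fail=26;  out ∅∪∅=∅
  n27('caab'): parent n26 fail=4; on 'b' 4 → fail=5;  out {7}∪∅={7}
  n8('abead'): parent n7 fail=4; on 'd' 4 → fail=16;  out ∅∪∅=∅
  n13('debaa'): parent n12 fail=4; on 'a' 4→0 → fail=4;  out {2}∪∅={2}
  n19('adada'): parent n18 fail=3; on 'a' 3→16 → fail=17;  out {5}∪∅={5}
  n24('bcaab'): parent n23 fail=26; on 'b' 26 → fail=27;  out {6}∪{7}={6,7}
  n9('abeadd'): parent n8 fail=16; on 'd' 16→1→0 → fail=1;  out {1}∪∅={1}

Scan:
[0] read 'b'  n0⇒n20
[1] read 'c'  n20⇒n21
[2] read 'a'  n21⇒n22
[3] read 'a'  n22⇒n23
[4] read 'b'  n23⇒n24  → match P6@[0:4],P7@[1:4]
[5] read 'b'  n24⇒n20 (fail-walked)
[6] read 'a'  n20⇒n4 (fail-walked)
[7] read 'a'  n4⇒n4 (fail-walked)
[8] read 'b'  n4⇒n5
[9] read 'e'  n5⇒n6
[10] read 'a'  n6⇒n7
[11] read 'd'  n7⇒n8
[12] read 'd'  n8⇒n9  → match P1@[7:12]
[13] read 'a'  n9⇒n2 (fail-walked)
[14] read 'b'  n2⇒n5 (fail-walked)
[15] read 'e'  n5⇒n6
[16] read 'a'  n6⇒n7
[17] read 'd'  n7⇒n8
[18] read 'd'  n8⇒n9  → match P1@[13:18]
[19] read 'd'  n9⇒n1 (fail-walked)
[20] read 'd'  n1⇒n1 (fail-walked)
[21] read 'e'  n1⇒n10  → match P3@[20:21]
[22] read 'd'  n10⇒n1 (fail-walked)
[23] read 'a'  n1⇒n2
[24] read 'd'  n2⇒n3  → match P0@[22:24]
[25] read 'd'  n3⇒n1 (fail-walked)
[26] read 'e'  n1⇒n10  → match P3@[25:26]
[27] read 'a'  n10⇒n4 (fail-walked)
[28] read 'c'  n4⇒n14 (fail-walked)
[29] read 'b'  n14⇒n20 (fail-walked)
[30] read 'b'  n20⇒n20 (fail-walked)
[31] read 'b'  n20⇒n20 (fail-walked)
[32] read 'd'  n20⇒n1 (fail-walked)
[33] read 'c'  n1⇒n14 (fail-walked)
[34] read 'c'  n14⇒n14 (fail-walked)
[35] read 'a'  n14⇒n25
[36] read 'a'  n25⇒n26
[37] read 'b'  n26⇒n27  → match P7@[34:37]
[38] read 'b'  n27⇒n20 (fail-walked)
[39] read 'd'  n20⇒n1 (fail-walked)
[40] read 'a'  n1⇒n2
[41] read 'd'  n2⇒n3  → match P0@[39:41]
[42] read 'd'  n3⇒n1 (fail-walked)
[43] read 'd'  n1⇒n1 (fail-walked)
[44] read 'e'  n1⇒n10  → match P3@[43:44]
[45] read 'b'  n10⇒n11
[46] read 'd'  n11⇒n1 (fail-walked)
[47] read 'a'  n1⇒n2
[48] read 'd'  n2⇒n3  → match P0@[46:48]
[49] read 'd'  n3⇒n1 (fail-walked)
[50] read 'e'  n1⇒n10  → match P3@[49:50]
[51] read 'b'  n10⇒n11

All matches (sorted): [[4,6],[4,7],[12,1],[18,1],[21,3],[24,0],[26,3],[37,7],[41,0],[44,3],[48,0],[50,3]]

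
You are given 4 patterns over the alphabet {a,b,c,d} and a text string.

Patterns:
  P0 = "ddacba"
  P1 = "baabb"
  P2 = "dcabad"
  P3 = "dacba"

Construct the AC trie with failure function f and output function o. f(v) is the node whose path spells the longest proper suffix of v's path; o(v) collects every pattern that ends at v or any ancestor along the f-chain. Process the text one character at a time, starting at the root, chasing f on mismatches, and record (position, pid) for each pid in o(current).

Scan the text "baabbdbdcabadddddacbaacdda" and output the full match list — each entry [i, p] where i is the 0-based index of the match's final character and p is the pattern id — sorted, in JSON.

Build automaton:
Trie (insert patterns):
  0='ε' goto b→7 d→1
  1='d' goto a→17 c→12 d→2
  2='dd' goto a→3
  3='dda' goto c→4
  4='ddac' goto b→5
  5='ddacb' goto a→6
  6='ddacba' goto ·  [P0 ends]
  7='b' goto a→8
  8='ba' goto a→9
  9='baa' goto b→10
  10='baab' goto b→11
  11='baabb' goto ·  [P1 ends]
  12='dc' goto a→13
  13='dca' goto b→14
  14='dcab' goto a→15
  15='dcaba' goto d→16
  16='dcabad' goto ·  [P2 ends]
  17='da' goto c→18
  18='dac' goto b→19
  19='dacb' goto a→20
  20='dacba' goto ·  [P3 ends]

BFS fail/out derivation:
  n1('d'): parent n0 fail=0; on 'd' 0 → fail=0;  out ∅∪∅=∅
  n7('b'): parent n0 fail=0; on 'b' 0 → fail=0;  out ∅∪∅=∅
  n2('dd'): parent n1 fail=0; on 'd' 0 → fail=1;  out ∅∪∅=∅
  n8('ba'): parent n7 fail=0; on 'a' 0 → fail=0;  out ∅∪∅=∅
  n12('dc'): parent n1 fail=0; on 'c' 0 → fail=0;  out ∅∪∅=∅
  n17('da'): parent n1 fail=0; on 'a' 0 → fail=0;  out ∅∪∅=∅
  n3('dda'): parent n2 fail=1; on 'a' 1 → fail=17;  out ∅∪∅=∅
  n9('baa'): parent n8 fail=0; on 'a' 0 → fail=0;  out ∅∪∅=∅
  n13('dca'): parent n12 fail=0; on 'a' 0 → fail=0;  out ∅∪∅=∅
  n18('dac'): parent n17 fail=0; on 'c' 0 → fail=0;  out ∅∪∅=∅
  n4('ddac'): parent n3 fail=17; on 'c' 17 → fail=18;  out ∅∪∅=∅
  n10('baab'): parent n9 fail=0; on 'b' 0 → fail=7;  out ∅∪∅=∅
  n14('dcab'): parent n13 fail=0; on 'b' 0 → fail=7;  out ∅∪∅=∅
  n19('dacb'): parent n18 fail=0; on 'b' 0 → fail=7;  out ∅∪∅=∅
  n5('ddacb'): parent n4 fail=18; on 'b' 18 → fail=19;  out ∅∪∅=∅
  n11('baabb'): parent n10 fail=7; on 'b' 7→0 → fail=7;  out {1}∪∅={1}
  n15('dcaba'): parent n14 fail=7; on 'a' 7 → fail=8;  out ∅∪∅=∅
  n20('dacba'): parent n19 fail=7; on 'a' 7 → fail=8;  out {3}∪∅={3}
  n6('ddacba'): parent n5 fail=19; on 'a' 19 → fail=20;  out {0}∪{3}={0,3}
  n16('dcabad'): parent n15 fail=8; on 'd' 8→0 → fail=1;  out {2}∪∅={2}

Text stream:
pos 0 'b': at 7
pos 1 'a': at 8
pos 2 'a': at 9
pos 3 'b': at 10
pos 4 'b': at 11  emit P1@[0:4]
pos 5 'd': at 1 ·f
pos 6 'b': at 7 ·f
pos 7 'd': at 1 ·f
pos 8 'c': at 12
pos 9 'a': at 13
pos 10 'b': at 14
pos 11 'a': at 15
pos 12 'd': at 16  emit P2@[7:12]
pos 13 'd': at 2 ·f
pos 14 'd': at 2 ·f
pos 15 'd': at 2 ·f
pos 16 'd': at 2 ·f
pos 17 'a': at 3
pos 18 'c': at 4
pos 19 'b': at 5
pos 20 'a': at 6  emit P0@[15:20],P3@[16:20]
pos 21 'a': at 9 ·f
pos 22 'c': at 0 ·f
pos 23 'd': at 1
pos 24 'd': at 2
pos 25 'a': at 3

Result: [[4,1],[12,2],[20,0],[20,3]]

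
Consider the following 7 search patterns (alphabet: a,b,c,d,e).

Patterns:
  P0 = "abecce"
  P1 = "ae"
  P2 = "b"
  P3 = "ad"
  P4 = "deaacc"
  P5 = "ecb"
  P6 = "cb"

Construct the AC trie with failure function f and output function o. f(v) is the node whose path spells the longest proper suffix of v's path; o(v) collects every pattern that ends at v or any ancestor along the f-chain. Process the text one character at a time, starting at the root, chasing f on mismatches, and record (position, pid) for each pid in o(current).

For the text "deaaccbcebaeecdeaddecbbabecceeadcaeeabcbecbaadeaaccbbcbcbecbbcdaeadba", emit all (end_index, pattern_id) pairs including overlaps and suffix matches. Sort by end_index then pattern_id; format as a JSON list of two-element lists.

Build:
Trie (insert patterns):
  0='ε' goto a→1 b→8 c→19 d→10 e→16
  1='a' goto b→2 d→9 e→7
  2='ab' goto e→3
  3='abe' goto c→4
  4='abec' goto c→5
  5='abecc' goto e→6
  6='abecce' goto ·  ←P0
  7='ae' goto ·  ←P1
  8='b' goto ·  ←P2
  9='ad' goto ·  ←P3
  10='d' goto e→11
  11='de' goto a→12
  12='dea' goto a→13
  13='deaa' goto c→14
  14='deaac' goto c→15
  15='deaacc' goto ·  ←P4
  16='e' goto c→17
  17='ec' goto b→18
  18='ecb' goto ·  ←P5
  19='c' goto b→20
  20='cb' goto ·  ←P6

Failure links (BFS by depth):
  n1('a'): parent n0 fail=0; on 'a' 0 → fail=0;  out ∅∪∅=∅
  n8('b'): parent n0 fail=0; on 'b' 0 → fail=0;  out {2}∪∅={2}
  n10('d'): parent n0 fail=0; on 'd' 0 → fail=0;  out ∅∪∅=∅
  n16('e'): parent n0 fail=0; on 'e' 0 → fail=0;  out ∅∪∅=∅
  n19('c'): parent n0 fail=0; on 'c' 0 → fail=0;  out ∅∪∅=∅
  n2('ab'): parent n1 fail=0; on 'b' 0 → fail=8;  out ∅∪{2}={2}
  n7('ae'): parent n1 fail=0; on 'e' 0 → fail=16;  out {1}∪∅={1}
  n9('ad'): parent n1 fail=0; on 'd' 0 → fail=10;  out {3}∪∅={3}
  n11('de'): parent n10 fail=0; on 'e' 0 → fail=16;  out ∅∪∅=∅
  n17('ec'): parent n16 fail=0; on 'c' 0 → fail=19;  out ∅∪∅=∅
  n20('cb'): parent n19 fail=0; on 'b' 0 → fail=8;  out {6}∪{2}={2,6}
  n3('abe'): parent n2 fail=8; on 'e' 8→0 → fail=16;  out ∅∪∅=∅
  n12('dea'): parent n11 fail=16; on 'a' 16→0 → fail=1;  out ∅∪∅=∅
  n18('ecb'): parent n17 fail=19; on 'b' 19 → fail=20;  out {5}∪{2,6}={2,5,6}
  n4('abec'): parent n3 fail=16; on 'c' 16 → fail=17;  out ∅∪∅=∅
  n13('deaa'): parent n12 fail=1; on 'a' 1→0 → fail=1;  out ∅∪∅=∅
  n5('abecc'): parent n4 fail=17; on 'c' 17→19→0 → fail=19;  out ∅∪∅=∅
  n14('deaac'): parent n13 fail=1; on 'c' 1→0 → fail=19;  out ∅∪∅=∅
  n6('abecce'): parent n5 fail=19; on 'e' 19→0 → fail=16;  out {0}∪∅={0}
  n15('deaacc'): parent n14 fail=19; on 'c' 19→0 → fail=19;  out {4}∪∅={4}

Run:
[0] read 'd'  n0⇒n10
[1] read 'e'  n10⇒n11
[2] read 'a'  n11⇒n12
[3] read 'a'  n12⇒n13
[4] read 'c'  n13⇒n14
[5] read 'c'  n14⇒n15  ** P4@[0:5]
[6] read 'b'  n15⇒n20 (via fail)  ** P2@[6:6],P6@[5:6]
[7] read 'c'  n20⇒n19 (via fail)
[8] read 'e'  n19⇒n16 (via fail)
[9] read 'b'  n16⇒n8 (via fail)  ** P2@[9:9]
[10] read 'a'  n8⇒n1 (via fail)
[11] read 'e'  n1⇒n7  ** P1@[10:11]
[12] read 'e'  n7⇒n16 (via fail)
[13] read 'c'  n16⇒n17
[14] read 'd'  n17⇒n10 (via fail)
[15] read 'e'  n10⇒n11
[16] read 'a'  n11⇒n12
[17] read 'd'  n12⇒n9 (via fail)  ** P3@[16:17]
[18] read 'd'  n9⇒n10 (via fail)
[19] read 'e'  n10⇒n11
[20] read 'c'  n11⇒n17 (via fail)
[21] read 'b'  n17⇒n18  ** P2@[21:21],P5@[19:21],P6@[20:21]
[22] read 'b'  n18⇒n8 (via fail)  ** P2@[22:22]
[23] read 'a'  n8⇒n1 (via fail)
[24] read 'b'  n1⇒n2  ** P2@[24:24]
[25] read 'e'  n2⇒n3
[26] read 'c'  n3⇒n4
[27] read 'c'  n4⇒n5
[28] read 'e'  n5⇒n6  ** P0@[23:28]
[29] read 'e'  n6⇒n16 (via fail)
[30] read 'a'  n16⇒n1 (via fail)
[31] read 'd'  n1⇒n9  ** P3@[30:31]
[32] read 'c'  n9⇒n19 (via fail)
[33] read 'a'  n19⇒n1 (via fail)
[34] read 'e'  n1⇒n7  ** P1@[33:34]
[35] read 'e'  n7⇒n16 (via fail)
[36] read 'a'  n16⇒n1 (via fail)
[37] read 'b'  n1⇒n2  ** P2@[37:37]
[38] read 'c'  n2⇒n19 (via fail)
[39] read 'b'  n19⇒n20  ** P2@[39:39],P6@[38:39]
[40] read 'e'  n20⇒n16 (via fail)
[41] read 'c'  n16⇒n17
[42] read 'b'  n17⇒n18  ** P2@[42:42],P5@[40:42],P6@[41:42]
[43] read 'a'  n18⇒n1 (via fail)
[44] read 'a'  n1⇒n1 (via fail)
[45] read 'd'  n1⇒n9  ** P3@[44:45]
[46] read 'e'  n9⇒n11 (via fail)
[47] read 'a'  n11⇒n12
[48] read 'a'  n12⇒n13
[49] read 'c'  n13⇒n14
[50] read 'c'  n14⇒n15  ** P4@[45:50]
[51] read 'b'  n15⇒n20 (via fail)  ** P2@[51:51],P6@[50:51]
[52] read 'b'  n20⇒n8 (via fail)  ** P2@[52:52]
[53] read 'c'  n8⇒n19 (via fail)
[54] read 'b'  n19⇒n20  ** P2@[54:54],P6@[53:54]
[55] read 'c'  n20⇒n19 (via fail)
[56] read 'b'  n19⇒n20  ** P2@[56:56],P6@[55:56]
[57] read 'e'  n20⇒n16 (via fail)
[58] read 'c'  n16⇒n17
[59] read 'b'  n17⇒n18  ** P2@[59:59],P5@[57:59],P6@[58:59]
[60] read 'b'  n18⇒n8 (via fail)  ** P2@[60:60]
[61] read 'c'  n8⇒n19 (via fail)
[62] read 'd'  n19⇒n10 (via fail)
[63] read 'a'  n10⇒n1 (via fail)
[64] read 'e'  n1⇒n7  ** P1@[63:64]
[65] read 'a'  n7⇒n1 (via fail)
[66] read 'd'  n1⇒n9  ** P3@[65:66]
[67] read 'b'  n9⇒n8 (via fail)  ** P2@[67:67]
[68] read 'a'  n8⇒n1 (via fail)

Result: [[5,4],[6,2],[6,6],[9,2],[11,1],[17,3],[21,2],[21,5],[21,6],[22,2],[24,2],[28,0],[31,3],[34,1],[37,2],[39,2],[39,6],[42,2],[42,5],[42,6],[45,3],[50,4],[51,2],[51,6],[52,2],[54,2],[54,6],[56,2],[56,6],[59,2],[59,5],[59,6],[60,2],[64,1],[66,3],[67,2]]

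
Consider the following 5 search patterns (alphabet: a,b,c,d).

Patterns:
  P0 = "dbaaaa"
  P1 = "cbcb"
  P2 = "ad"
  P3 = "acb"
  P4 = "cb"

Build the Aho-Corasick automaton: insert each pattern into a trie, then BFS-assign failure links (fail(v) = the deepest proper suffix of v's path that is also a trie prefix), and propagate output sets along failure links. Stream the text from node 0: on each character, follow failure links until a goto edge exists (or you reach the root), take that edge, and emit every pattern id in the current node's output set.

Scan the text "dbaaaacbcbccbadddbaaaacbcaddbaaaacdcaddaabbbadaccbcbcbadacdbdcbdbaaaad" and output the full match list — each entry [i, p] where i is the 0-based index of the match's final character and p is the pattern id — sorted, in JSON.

Build automaton:
Trie (insert patterns):
  0='ε' goto a→11 c→7 d→1
  1='d' goto b→2
  2='db' goto a→3
  3='dba' goto a→4
  4='dbaa' goto a→5
  5='dbaaa' goto a→6
  6='dbaaaa' goto ·  ←P0
  7='c' goto b→8
  8='cb' goto c→9  ←P4
  9='cbc' goto b→10
  10='cbcb' goto ·  ←P1
  11='a' goto c→13 d→12
  12='ad' goto ·  ←P2
  13='ac' goto b→14
  14='acb' goto ·  ←P3

BFS fail/out derivation:
  fail(1) 'd': from fail(0)=0 chase 'd': 0 ⇒ 0;  out=∅∪out(0)=∅
  fail(7) 'c': from fail(0)=0 chase 'c': 0 ⇒ 0;  out=∅∪out(0)=∅
  fail(11) 'a': from fail(0)=0 chase 'a': 0 ⇒ 0;  out=∅∪out(0)=∅
  fail(2) 'db': from fail(1)=0 chase 'b': 0 ⇒ 0;  out=∅∪out(0)=∅
  fail(8) 'cb': from fail(7)=0 chase 'b': 0 ⇒ 0;  out={4}∪out(0)={4}
  fail(12) 'ad': from fail(11)=0 chase 'd': 0 ⇒ 1;  out={2}∪out(1)={2}
  fail(13) 'ac': from fail(11)=0 chase 'c': 0 ⇒ 7;  out=∅∪out(7)=∅
  fail(3) 'dba': from fail(2)=0 chase 'a': 0 ⇒ 11;  out=∅∪out(11)=∅
  fail(9) 'cbc': from fail(8)=0 chase 'c': 0 ⇒ 7;  out=∅∪out(7)=∅
  fail(14) 'acb': from fail(13)=7 chase 'b': 7 ⇒ 8;  out={3}∪out(8)={3,4}
  fail(4) 'dbaa': from fail(3)=11 chase 'a': 11→0 ⇒ 11;  out=∅∪out(11)=∅
  fail(10) 'cbcb': from fail(9)=7 chase 'b': 7 ⇒ 8;  out={1}∪out(8)={1,4}
  fail(5) 'dbaaa': from fail(4)=11 chase 'a': 11→0 ⇒ 11;  out=∅∪out(11)=∅
  fail(6) 'dbaaaa': from fail(5)=11 chase 'a': 11→0 ⇒ 11;  out={0}∪out(11)={0}

Scan:
[0] read 'd'  n0⇒n1
[1] read 'b'  n1⇒n2
[2] read 'a'  n2⇒n3
[3] read 'a'  n3⇒n4
[4] read 'a'  n4⇒n5
[5] read 'a'  n5⇒n6  ** P0@[0:5]
[6] read 'c'  n6⇒n13 (via fail)
[7] read 'b'  n13⇒n14  ** P3@[5:7],P4@[6:7]
[8] read 'c'  n14⇒n9 (via fail)
[9] read 'b'  n9⇒n10  ** P1@[6:9],P4@[8:9]
[10] read 'c'  n10⇒n9 (via fail)
[11] read 'c'  n9⇒n7 (via fail)
[12] read 'b'  n7⇒n8  ** P4@[11:12]
[13] read 'a'  n8⇒n11 (via fail)
[14] read 'd'  n11⇒n12  ** P2@[13:14]
[15] read 'd'  n12⇒n1 (via fail)
[16] read 'd'  n1⇒n1 (via fail)
[17] read 'b'  n1⇒n2
[18] read 'a'  n2⇒n3
[19] read 'a'  n3⇒n4
[20] read 'a'  n4⇒n5
[21] read 'a'  n5⇒n6  ** P0@[16:21]
[22] read 'c'  n6⇒n13 (via fail)
[23] read 'b'  n13⇒n14  ** P3@[21:23],P4@[22:23]
[24] read 'c'  n14⇒n9 (via fail)
[25] read 'a'  n9⇒n11 (via fail)
[26] read 'd'  n11⇒n12  ** P2@[25:26]
[27] read 'd'  n12⇒n1 (via fail)
[28] read 'b'  n1⇒n2
[29] read 'a'  n2⇒n3
[30] read 'a'  n3⇒n4
[31] read 'a'  n4⇒n5
[32] read 'a'  n5⇒n6  ** P0@[27:32]
[33] read 'c'  n6⇒n13 (via fail)
[34] read 'd'  n13⇒n1 (via fail)
[35] read 'c'  n1⇒n7 (via fail)
[36] read 'a'  n7⇒n11 (via fail)
[37] read 'd'  n11⇒n12  ** P2@[36:37]
[38] read 'd'  n12⇒n1 (via fail)
[39] read 'a'  n1⇒n11 (via fail)
[40] read 'a'  n11⇒n11 (via fail)
[41] read 'b'  n11⇒n0 (via fail)
[42] read 'b'  n0⇒n0
[43] read 'b'  n0⇒n0
[44] read 'a'  n0⇒n11
[45] read 'd'  n11⇒n12  ** P2@[44:45]
[46] read 'a'  n12⇒n11 (via fail)
[47] read 'c'  n11⇒n13
[48] read 'c'  n13⇒n7 (via fail)
[49] read 'b'  n7⇒n8  ** P4@[48:49]
[50] read 'c'  n8⇒n9
[51] read 'b'  n9⇒n10  ** P1@[48:51],P4@[50:51]
[52] read 'c'  n10⇒n9 (via fail)
[53] read 'b'  n9⇒n10  ** P1@[50:53],P4@[52:53]
[54] read 'a'  n10⇒n11 (via fail)
[55] read 'd'  n11⇒n12  ** P2@[54:55]
[56] read 'a'  n12⇒n11 (via fail)
[57] read 'c'  n11⇒n13
[58] read 'd'  n13⇒n1 (via fail)
[59] read 'b'  n1⇒n2
[60] read 'd'  n2⇒n1 (via fail)
[61] read 'c'  n1⇒n7 (via fail)
[62] read 'b'  n7⇒n8  ** P4@[61:62]
[63] read 'd'  n8⇒n1 (via fail)
[64] read 'b'  n1⇒n2
[65] read 'a'  n2⇒n3
[66] read 'a'  n3⇒n4
[67] read 'a'  n4⇒n5
[68] read 'a'  n5⇒n6  ** P0@[63:68]
[69] read 'd'  n6⇒n12 (via fail)  ** P2@[68:69]

All matches (sorted): [[5,0],[7,3],[7,4],[9,1],[9,4],[12,4],[14,2],[21,0],[23,3],[23,4],[26,2],[32,0],[37,2],[45,2],[49,4],[51,1],[51,4],[53,1],[53,4],[55,2],[62,4],[68,0],[69,2]]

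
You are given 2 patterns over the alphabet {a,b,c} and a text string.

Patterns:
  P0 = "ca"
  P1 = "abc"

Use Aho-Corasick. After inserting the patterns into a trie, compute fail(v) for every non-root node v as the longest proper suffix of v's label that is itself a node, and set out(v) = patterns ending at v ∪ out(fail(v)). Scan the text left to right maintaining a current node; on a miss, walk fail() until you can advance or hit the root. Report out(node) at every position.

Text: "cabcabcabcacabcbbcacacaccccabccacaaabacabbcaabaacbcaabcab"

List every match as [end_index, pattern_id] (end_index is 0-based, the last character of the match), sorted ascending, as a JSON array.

Build:
Trie (insert patterns):
  n0 'ε': a→3 c→1
  n1 'c': a→2
  n2 'ca': ·  [P0 ends]
  n3 'a': b→4
  n4 'ab': c→5
  n5 'abc': ·  [P1 ends]

Failure links (BFS by depth):
  n1('c'): parent n0 fail=0; on 'c' 0 → fail=0;  out ∅∪∅=∅
  n3('a'): parent n0 fail=0; on 'a' 0 → fail=0;  out ∅∪∅=∅
  n2('ca'): parent n1 fail=0; on 'a' 0 → fail=3;  out {0}∪∅={0}
  n4('ab'): parent n3 fail=0; on 'b' 0 → fail=0;  out ∅∪∅=∅
  n5('abc'): parent n4 fail=0; on 'c' 0 → fail=1;  out {1}∪∅={1}

Run:
i=0 'c': node 0→1
i=1 'a': node 1→2  emit P0@[0:1]
i=2 'b': node 2→4 ·f
i=3 'c': node 4→5  emit P1@[1:3]
i=4 'a': node 5→2 ·f  emit P0@[3:4]
i=5 'b': node 2→4 ·f
i=6 'c': node 4→5  emit P1@[4:6]
i=7 'a': node 5→2 ·f  emit P0@[6:7]
i=8 'b': node 2→4 ·f
i=9 'c': node 4→5  emit P1@[7:9]
i=10 'a': node 5→2 ·f  emit P0@[9:10]
i=11 'c': node 2→1 ·f
i=12 'a': node 1→2  emit P0@[11:12]
i=13 'b': node 2→4 ·f
i=14 'c': node 4→5  emit P1@[12:14]
i=15 'b': node 5→0 ·f
i=16 'b': node 0→0
i=17 'c': node 0→1
i=18 'a': node 1→2  emit P0@[17:18]
i=19 'c': node 2→1 ·f
i=20 'a': node 1→2  emit P0@[19:20]
i=21 'c': node 2→1 ·f
i=22 'a': node 1→2  emit P0@[21:22]
i=23 'c': node 2→1 ·f
i=24 'c': node 1→1 ·f
i=25 'c': node 1→1 ·f
i=26 'c': node 1→1 ·f
i=27 'a': node 1→2  emit P0@[26:27]
i=28 'b': node 2→4 ·f
i=29 'c': node 4→5  emit P1@[27:29]
i=30 'c': node 5→1 ·f
i=31 'a': node 1→2  emit P0@[30:31]
i=32 'c': node 2→1 ·f
i=33 'a': node 1→2  emit P0@[32:33]
i=34 'a': node 2→3 ·f
i=35 'a': node 3→3 ·f
i=36 'b': node 3→4
i=37 'a': node 4→3 ·f
i=38 'c': node 3→1 ·f
i=39 'a': node 1→2  emit P0@[38:39]
i=40 'b': node 2→4 ·f
i=41 'b': node 4→0 ·f
i=42 'c': node 0→1
i=43 'a': node 1→2  emit P0@[42:43]
i=44 'a': node 2→3 ·f
i=45 'b': node 3→4
i=46 'a': node 4→3 ·f
i=47 'a': node 3→3 ·f
i=48 'c': node 3→1 ·f
i=49 'b': node 1→0 ·f
i=50 'c': node 0→1
i=51 'a': node 1→2  emit P0@[50:51]
i=52 'a': node 2→3 ·f
i=53 'b': node 3→4
i=54 'c': node 4→5  emit P1@[52:54]
i=55 'a': node 5→2 ·f  emit P0@[54:55]
i=56 'b': node 2→4 ·f

Result: [[1,0],[3,1],[4,0],[6,1],[7,0],[9,1],[10,0],[12,0],[14,1],[18,0],[20,0],[22,0],[27,0],[29,1],[31,0],[33,0],[39,0],[43,0],[51,0],[54,1],[55,0]]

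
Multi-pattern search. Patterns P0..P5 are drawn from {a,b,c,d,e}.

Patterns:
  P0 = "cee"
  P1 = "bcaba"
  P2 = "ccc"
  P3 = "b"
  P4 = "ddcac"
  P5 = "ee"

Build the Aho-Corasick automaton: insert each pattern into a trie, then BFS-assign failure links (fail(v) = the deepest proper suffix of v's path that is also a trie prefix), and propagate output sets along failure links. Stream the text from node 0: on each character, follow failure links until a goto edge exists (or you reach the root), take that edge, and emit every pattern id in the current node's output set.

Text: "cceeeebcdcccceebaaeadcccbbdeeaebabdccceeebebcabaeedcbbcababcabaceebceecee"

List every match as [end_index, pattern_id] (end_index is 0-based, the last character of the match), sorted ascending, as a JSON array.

Construct AC machine:
Trie nodes:
  0='ε' goto b→4 c→1 d→11 e→16
  1='c' goto c→9 e→2
  2='ce' goto e→3
  3='cee' goto ·  ←P0
  4='b' goto c→5  ←P3
  5='bc' goto a→6
  6='bca' goto b→7
  7='bcab' goto a→8
  8='bcaba' goto ·  ←P1
  9='cc' goto c→10
  10='ccc' goto ·  ←P2
  11='d' goto d→12
  12='dd' goto c→13
  13='ddc' goto a→14
  14='ddca' goto c→15
  15='ddcac' goto ·  ←P4
  16='e' goto e→17
  17='ee' goto ·  ←P5

Failure links (BFS by depth):
  n1('c'): parent n0 fail=0; on 'c' 0 → fail=0;  out ∅∪∅=∅
  n4('b'): parent n0 fail=0; on 'b' 0 → fail=0;  out {3}∪∅={3}
  n11('d'): parent n0 fail=0; on 'd' 0 → fail=0;  out ∅∪∅=∅
  n16('e'): parent n0 fail=0; on 'e' 0 → fail=0;  out ∅∪∅=∅
  n2('ce'): parent n1 fail=0; on 'e' 0 → fail=16;  out ∅∪∅=∅
  n5('bc'): parent n4 fail=0; on 'c' 0 → fail=1;  out ∅∪∅=∅
  n9('cc'): parent n1 fail=0; on 'c' 0 → fail=1;  out ∅∪∅=∅
  n12('dd'): parent n11 fail=0; on 'd' 0 → fail=11;  out ∅∪∅=∅
  n17('ee'): parent n16 fail=0; on 'e' 0 → fail=16;  out {5}∪∅={5}
  n3('cee'): parent n2 fail=16; on 'e' 16 → fail=17;  out {0}∪{5}={0,5}
  n6('bca'): parent n5 fail=1; on 'a' 1→0 → fail=0;  out ∅∪∅=∅
  n10('ccc'): parent n9 fail=1; on 'c' 1 → fail=9;  out {2}∪∅={2}
  n13('ddc'): parent n12 fail=11; on 'c' 11→0 → fail=1;  out ∅∪∅=∅
  n7('bcab'): parent n6 fail=0; on 'b' 0 → fail=4;  out ∅∪{3}={3}
  n14('ddca'): parent n13 fail=1; on 'a' 1→0 → fail=0;  out ∅∪∅=∅
  n8('bcaba'): parent n7 fail=4; on 'a' 4→0 → fail=0;  out {1}∪∅={1}
  n15('ddcac'): parent n14 fail=0; on 'c' 0 → fail=1;  out {4}∪∅={4}

Text stream:
pos 0 'c': at 1
pos 1 'c': at 9
pos 2 'e': at 2 ·f
pos 3 'e': at 3  emit P0@[1:3],P5@[2:3]
pos 4 'e': at 17 ·f  emit P5@[3:4]
pos 5 'e': at 17 ·f  emit P5@[4:5]
pos 6 'b': at 4 ·f  emit P3@[6:6]
pos 7 'c': at 5
pos 8 'd': at 11 ·f
pos 9 'c': at 1 ·f
pos 10 'c': at 9
pos 11 'c': at 10  emit P2@[9:11]
pos 12 'c': at 10 ·f  emit P2@[10:12]
pos 13 'e': at 2 ·f
pos 14 'e': at 3  emit P0@[12:14],P5@[13:14]
pos 15 'b': at 4 ·f  emit P3@[15:15]
pos 16 'a': at 0 ·f
pos 17 'a': at 0
pos 18 'e': at 16
pos 19 'a': at 0 ·f
pos 20 'd': at 11
pos 21 'c': at 1 ·f
pos 22 'c': at 9
pos 23 'c': at 10  emit P2@[21:23]
pos 24 'b': at 4 ·f  emit P3@[24:24]
pos 25 'b': at 4 ·f  emit P3@[25:25]
pos 26 'd': at 11 ·f
pos 27 'e': at 16 ·f
pos 28 'e': at 17  emit P5@[27:28]
pos 29 'a': at 0 ·f
pos 30 'e': at 16
pos 31 'b': at 4 ·f  emit P3@[31:31]
pos 32 'a': at 0 ·f
pos 33 'b': at 4  emit P3@[33:33]
pos 34 'd': at 11 ·f
pos 35 'c': at 1 ·f
pos 36 'c': at 9
pos 37 'c': at 10  emit P2@[35:37]
pos 38 'e': at 2 ·f
pos 39 'e': at 3  emit P0@[37:39],P5@[38:39]
pos 40 'e': at 17 ·f  emit P5@[39:40]
pos 41 'b': at 4 ·f  emit P3@[41:41]
pos 42 'e': at 16 ·f
pos 43 'b': at 4 ·f  emit P3@[43:43]
pos 44 'c': at 5
pos 45 'a': at 6
pos 46 'b': at 7  emit P3@[46:46]
pos 47 'a': at 8  emit P1@[43:47]
pos 48 'e': at 16 ·f
pos 49 'e': at 17  emit P5@[48:49]
pos 50 'd': at 11 ·f
pos 51 'c': at 1 ·f
pos 52 'b': at 4 ·f  emit P3@[52:52]
pos 53 'b': at 4 ·f  emit P3@[53:53]
pos 54 'c': at 5
pos 55 'a': at 6
pos 56 'b': at 7  emit P3@[56:56]
pos 57 'a': at 8  emit P1@[53:57]
pos 58 'b': at 4 ·f  emit P3@[58:58]
pos 59 'c': at 5
pos 60 'a': at 6
pos 61 'b': at 7  emit P3@[61:61]
pos 62 'a': at 8  emit P1@[58:62]
pos 63 'c': at 1 ·f
pos 64 'e': at 2
pos 65 'e': at 3  emit P0@[63:65],P5@[64:65]
pos 66 'b': at 4 ·f  emit P3@[66:66]
pos 67 'c': at 5
pos 68 'e': at 2 ·f
pos 69 'e': at 3  emit P0@[67:69],P5@[68:69]
pos 70 'c': at 1 ·f
pos 71 'e': at 2
pos 72 'e': at 3  emit P0@[70:72],P5@[71:72]

Result: [[3,0],[3,5],[4,5],[5,5],[6,3],[11,2],[12,2],[14,0],[14,5],[15,3],[23,2],[24,3],[25,3],[28,5],[31,3],[33,3],[37,2],[39,0],[39,5],[40,5],[41,3],[43,3],[46,3],[47,1],[49,5],[52,3],[53,3],[56,3],[57,1],[58,3],[61,3],[62,1],[65,0],[65,5],[66,3],[69,0],[69,5],[72,0],[72,5]]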